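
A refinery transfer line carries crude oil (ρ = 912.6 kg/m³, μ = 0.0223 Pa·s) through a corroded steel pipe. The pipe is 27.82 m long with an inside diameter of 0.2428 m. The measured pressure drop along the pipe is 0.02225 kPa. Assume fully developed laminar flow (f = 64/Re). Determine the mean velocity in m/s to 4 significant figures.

V ≈ 0.06607 m/s

For laminar flow, f = 64/Re with Re = ρVD/μ, so Darcy-Weisbach reduces to ΔP = 32μLV/D². Solving for V: V = ΔP·D²/(32μL) = 22.25·(0.2428)²/(32·0.0223·27.82) = 0.06607 m/s.
Check: Re = ρVD/μ = 912.6·0.06607·0.2428/0.0223 = 656.5 < 2300, so the laminar assumption holds.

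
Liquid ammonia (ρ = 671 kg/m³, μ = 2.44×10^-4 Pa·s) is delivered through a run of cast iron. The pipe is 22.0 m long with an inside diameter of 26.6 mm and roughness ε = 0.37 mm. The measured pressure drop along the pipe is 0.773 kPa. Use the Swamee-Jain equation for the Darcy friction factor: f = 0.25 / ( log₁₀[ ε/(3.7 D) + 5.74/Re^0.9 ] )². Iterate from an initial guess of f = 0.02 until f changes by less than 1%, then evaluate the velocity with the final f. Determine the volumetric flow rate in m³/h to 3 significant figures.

Q ≈ 0.493 m³/h

Rearranging Darcy-Weisbach: V = √(2·ΔP·D/(f·L·ρ)). With ε/D = 0.00037/0.0266 = 0.0139, iterate starting from f = 0.02:
  f = 0.02 → V = √(2·773·0.0266/(0.02·22·671)) = 0.3732 m/s; Re = ρVD/μ = 2.73e+04; f → 0.0448
  f = 0.0448 → V = 0.2494 m/s; Re = 1.824e+04; f → 0.04576
  f = 0.04576 → V = 0.2467 m/s; Re = 1.805e+04; f → 0.04579
Converged (Δf/f < 1%). With the final f = 0.04579: V = √(2·773·0.0266/(0.04579·22·671)) = 0.2467 m/s.
Q = V·A = 0.2467·(π/4·0.0266²) = 0.0001371 m³/s = 0.493 m³/h.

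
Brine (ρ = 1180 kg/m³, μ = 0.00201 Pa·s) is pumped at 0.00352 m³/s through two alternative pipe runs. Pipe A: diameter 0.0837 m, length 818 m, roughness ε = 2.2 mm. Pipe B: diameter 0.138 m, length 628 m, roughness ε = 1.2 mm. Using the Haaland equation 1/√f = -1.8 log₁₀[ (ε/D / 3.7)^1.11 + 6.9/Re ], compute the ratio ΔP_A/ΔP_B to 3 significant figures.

Pipe A: V = Q/A = 0.00352/0.005502 = 0.6397 m/s; Re = 3.143e+04; ε/D = 0.0263; Haaland → f = 0.05531; ΔP_A = f(L/D)(ρV²/2) = 1.305e+05 Pa.
Pipe B: V = Q/A = 0.00352/0.01496 = 0.2353 m/s; Re = 1.907e+04; ε/D = 0.0087; Haaland → f = 0.03925; ΔP_B = f(L/D)(ρV²/2) = 5836 Pa.
ΔP_A/ΔP_B = 1.305e+05/5836 = 22.4.

ΔP_A/ΔP_B ≈ 22.4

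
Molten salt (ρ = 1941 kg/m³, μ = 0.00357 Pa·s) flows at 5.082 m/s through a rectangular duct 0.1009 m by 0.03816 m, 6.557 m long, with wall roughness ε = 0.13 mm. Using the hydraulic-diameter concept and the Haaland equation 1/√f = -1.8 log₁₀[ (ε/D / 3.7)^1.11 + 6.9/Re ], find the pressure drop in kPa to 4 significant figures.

Hydraulic diameter D_h = 4A/P = 4·(0.1009·0.03816)/(2·(0.1009+0.03816)) = 0.0154/0.2781 = 0.05538 m.
Re = ρVD_h/μ = 1941·5.082·0.05538/0.00357 = 1.53e+05.
ε/D_h = 0.00013/0.05538 = 0.00235; Haaland gives 1/√f = -1.8 log₁₀[0.000282+4.51e-05] = 6.273, so f = 0.02541.
ΔP = f(L/D_h)(ρV²/2) = 0.02541·6.557/0.05538·2.506e+04 = 7.542e+04 Pa.
ΔP = 75.42 kPa.

ΔP ≈ 75.42 kPa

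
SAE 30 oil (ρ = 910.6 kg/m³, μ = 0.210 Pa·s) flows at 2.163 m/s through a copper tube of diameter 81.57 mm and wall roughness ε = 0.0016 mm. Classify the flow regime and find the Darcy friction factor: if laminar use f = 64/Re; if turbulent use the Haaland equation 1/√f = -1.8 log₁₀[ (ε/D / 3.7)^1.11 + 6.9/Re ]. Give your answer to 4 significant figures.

f ≈ 0.08365

Re = ρVD/μ = 910.6·2.163·0.08157/0.21 = 765.1.
Re < 2300 → laminar, so f = 64/Re = 0.08365 (roughness is irrelevant in laminar flow).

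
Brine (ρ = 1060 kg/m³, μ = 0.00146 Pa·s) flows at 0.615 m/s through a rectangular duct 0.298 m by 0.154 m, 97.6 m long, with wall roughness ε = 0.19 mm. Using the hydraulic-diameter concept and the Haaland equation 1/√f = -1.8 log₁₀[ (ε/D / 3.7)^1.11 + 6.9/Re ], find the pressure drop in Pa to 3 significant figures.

ΔP ≈ 2110 Pa

Hydraulic diameter D_h = 4A/P = 4·(0.298·0.154)/(2·(0.298+0.154)) = 0.1836/0.904 = 0.2031 m.
Re = ρVD_h/μ = 1060·0.615·0.2031/0.00146 = 9.067e+04.
ε/D_h = 0.00019/0.2031 = 0.000936; Haaland gives 1/√f = -1.8 log₁₀[0.000102+7.61e-05] = 6.75, so f = 0.02195.
ΔP = f(L/D_h)(ρV²/2) = 0.02195·97.6/0.2031·200.5 = 2115 Pa.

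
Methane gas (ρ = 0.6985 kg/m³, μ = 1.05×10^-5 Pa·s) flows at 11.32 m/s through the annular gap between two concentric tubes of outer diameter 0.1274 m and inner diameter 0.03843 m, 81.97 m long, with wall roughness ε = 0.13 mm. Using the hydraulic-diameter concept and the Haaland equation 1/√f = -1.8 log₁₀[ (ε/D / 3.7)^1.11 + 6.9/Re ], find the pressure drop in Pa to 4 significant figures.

Hydraulic diameter D_h = 4A/P = D_o - D_i = 0.1274 - 0.03843 = 0.08897 m.
Re = ρVD_h/μ = 0.6985·11.32·0.08897/1.05e-05 = 6.7e+04.
ε/D_h = 0.00013/0.08897 = 0.00146; Haaland gives 1/√f = -1.8 log₁₀[0.000167+0.000103] = 6.424, so f = 0.02423.
ΔP = f(L/D_h)(ρV²/2) = 0.02423·81.97/0.08897·44.75 = 999.1 Pa.

ΔP ≈ 999.1 Pa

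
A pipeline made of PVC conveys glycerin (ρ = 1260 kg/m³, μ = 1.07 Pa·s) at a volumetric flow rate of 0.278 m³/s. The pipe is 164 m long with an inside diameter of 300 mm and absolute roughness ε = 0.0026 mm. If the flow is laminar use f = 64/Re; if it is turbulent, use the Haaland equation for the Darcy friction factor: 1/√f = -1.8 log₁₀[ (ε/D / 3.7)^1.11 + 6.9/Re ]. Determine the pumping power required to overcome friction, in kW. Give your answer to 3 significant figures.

Cross-sectional area A = πD²/4 = π(0.3)²/4 = 0.07069 m²; mean velocity V = Q/A = 0.278/0.07069 = 3.933 m/s.
Reynolds number Re = ρVD/μ = 1260 · 3.933 · 0.3 / 1.07 = 1389.
Re < 2300 → laminar flow, so f = 64/Re = 64/1389 = 0.04606 (the turbulent correlation is not needed).
Darcy-Weisbach: ΔP = f(L/D)(ρV²/2) = 0.04606·(164/0.3)·(1260·3.933²/2) = 0.04606·546.7·9745 = 2.454e+05 Pa.
Pumping power P = QΔP = 0.278·2.454e+05 = 68220 W = 68.2 kW.

P ≈ 68.2 kW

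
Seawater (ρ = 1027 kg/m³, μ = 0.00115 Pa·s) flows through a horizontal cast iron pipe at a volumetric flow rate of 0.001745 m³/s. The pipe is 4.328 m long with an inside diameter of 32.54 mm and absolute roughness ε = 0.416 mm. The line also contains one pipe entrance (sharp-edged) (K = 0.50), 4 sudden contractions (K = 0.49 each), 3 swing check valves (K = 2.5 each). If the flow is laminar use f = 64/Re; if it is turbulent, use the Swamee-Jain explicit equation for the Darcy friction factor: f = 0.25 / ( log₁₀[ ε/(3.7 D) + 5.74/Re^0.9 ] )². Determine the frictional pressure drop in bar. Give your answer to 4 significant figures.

Cross-sectional area A = πD²/4 = π(0.03254)²/4 = 0.0008316 m²; mean velocity V = Q/A = 0.001745/0.0008316 = 2.098 m/s.
Reynolds number Re = ρVD/μ = 1027 · 2.098 · 0.03254 / 0.00115 = 6.098e+04.
Re > 4000 → turbulent. Relative roughness ε/D = 0.000416/0.03254 = 0.0128. Swamee-Jain: f = 0.25/(log₁₀[0.0128/3.7 + 5.74/6.098e+04^0.9])² = 0.25/(log₁₀[0.00346 + 0.000283])² = 0.25/(-2.427)² = 0.04243.
Total minor-loss coefficient ΣK = 1·0.5 + 4·0.49 + 3·2.5 = 9.96.
ΔP = [f·L/D + ΣK]·(ρV²/2) = [0.04243·4.328/0.03254 + 9.96]·(1027·2.098²/2) = [5.644 + 9.96]·2261 = 3.528e+04 Pa.
ΔP = 3.528e+04 Pa = 0.3528 bar.

ΔP ≈ 0.3528 bar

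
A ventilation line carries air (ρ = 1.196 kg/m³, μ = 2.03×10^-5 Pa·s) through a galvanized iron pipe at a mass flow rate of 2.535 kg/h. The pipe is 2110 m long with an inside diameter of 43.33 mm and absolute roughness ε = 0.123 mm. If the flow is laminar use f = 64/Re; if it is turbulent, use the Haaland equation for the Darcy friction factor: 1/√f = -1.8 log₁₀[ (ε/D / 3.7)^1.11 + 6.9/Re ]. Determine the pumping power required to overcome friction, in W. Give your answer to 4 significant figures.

P ≈ 0.1716 W

ṁ = 2.535 kg/h = 2.535/3600 = 0.0007042 kg/s.
A = πD²/4 = π(0.04333)²/4 = 0.001475 m²; mean velocity V = ṁ/(ρA) = 0.0007042/(1.196 · 0.001475) = 0.3993 m/s.
Reynolds number Re = ρVD/μ = 1.196 · 0.3993 · 0.04333 / 2.03e-05 = 1019.
Re < 2300 → laminar flow, so f = 64/Re = 64/1019 = 0.06279 (the turbulent correlation is not needed).
Darcy-Weisbach: ΔP = f(L/D)(ρV²/2) = 0.06279·(2110/0.04333)·(1.196·0.3993²/2) = 0.06279·4.87e+04·0.09534 = 291.5 Pa.
Q = ṁ/ρ = 0.0007042/1.196 = 0.0005888 m³/s.
Pumping power P = QΔP = 0.0005888·291.5 = 0.17162 W = 0.1716 W.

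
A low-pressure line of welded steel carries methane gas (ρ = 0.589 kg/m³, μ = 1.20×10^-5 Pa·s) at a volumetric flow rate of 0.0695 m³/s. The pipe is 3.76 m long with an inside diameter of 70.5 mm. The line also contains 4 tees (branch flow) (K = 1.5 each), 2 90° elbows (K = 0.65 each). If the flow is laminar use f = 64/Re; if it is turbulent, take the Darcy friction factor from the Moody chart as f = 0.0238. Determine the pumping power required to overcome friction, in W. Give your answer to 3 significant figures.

Cross-sectional area A = πD²/4 = π(0.0705)²/4 = 0.003904 m²; mean velocity V = Q/A = 0.0695/0.003904 = 17.8 m/s.
Reynolds number Re = ρVD/μ = 0.589 · 17.8 · 0.0705 / 1.2e-05 = 6.161e+04.
Re > 4000 → turbulent; use the Moody-chart value f = 0.0238.
Total minor-loss coefficient ΣK = 4·1.5 + 2·0.65 = 7.3.
ΔP = [f·L/D + ΣK]·(ρV²/2) = [0.0238·3.76/0.0705 + 7.3]·(0.589·17.8²/2) = [1.269 + 7.3]·93.35 = 800 Pa.
Pumping power P = QΔP = 0.0695·800 = 55.60 W = 55.6 W.

P ≈ 55.6 W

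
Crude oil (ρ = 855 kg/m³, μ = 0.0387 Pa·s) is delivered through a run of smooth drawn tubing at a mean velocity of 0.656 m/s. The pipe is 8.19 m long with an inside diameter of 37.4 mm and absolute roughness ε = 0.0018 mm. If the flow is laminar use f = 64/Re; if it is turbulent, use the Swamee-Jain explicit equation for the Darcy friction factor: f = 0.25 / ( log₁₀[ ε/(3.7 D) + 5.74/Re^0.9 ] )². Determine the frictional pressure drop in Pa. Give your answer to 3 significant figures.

ΔP ≈ 4760 Pa

Reynolds number Re = ρVD/μ = 855 · 0.656 · 0.0374 / 0.0387 = 542.
Re < 2300 → laminar flow, so f = 64/Re = 64/542 = 0.1181 (the turbulent correlation is not needed).
Darcy-Weisbach: ΔP = f(L/D)(ρV²/2) = 0.1181·(8.19/0.0374)·(855·0.656²/2) = 0.1181·219·184 = 4757 Pa.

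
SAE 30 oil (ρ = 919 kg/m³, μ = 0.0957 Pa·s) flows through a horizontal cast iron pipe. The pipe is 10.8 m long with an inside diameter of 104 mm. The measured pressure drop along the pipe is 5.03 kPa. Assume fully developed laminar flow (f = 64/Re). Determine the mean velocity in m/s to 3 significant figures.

For laminar flow, f = 64/Re with Re = ρVD/μ, so Darcy-Weisbach reduces to ΔP = 32μLV/D². Solving for V: V = ΔP·D²/(32μL) = 5030·(0.104)²/(32·0.0957·10.8) = 1.645 m/s.
Check: Re = ρVD/μ = 919·1.645·0.104/0.0957 = 1643 < 2300, so the laminar assumption holds.

V ≈ 1.64 m/s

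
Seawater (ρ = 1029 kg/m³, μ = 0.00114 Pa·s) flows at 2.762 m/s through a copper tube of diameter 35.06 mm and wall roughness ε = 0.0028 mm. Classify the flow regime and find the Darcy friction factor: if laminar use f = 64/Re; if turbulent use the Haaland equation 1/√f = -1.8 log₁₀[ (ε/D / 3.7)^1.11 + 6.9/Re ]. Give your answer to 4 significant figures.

Re = ρVD/μ = 1029·2.762·0.03506/0.00114 = 8.741e+04.
Re > 4000 → turbulent. ε/D = 2.8e-06/0.03506 = 7.99e-05; Haaland: 1/√f = -1.8 log₁₀[6.62e-06 + 7.89e-05] = 7.322, so f = 0.01865.

f ≈ 0.01865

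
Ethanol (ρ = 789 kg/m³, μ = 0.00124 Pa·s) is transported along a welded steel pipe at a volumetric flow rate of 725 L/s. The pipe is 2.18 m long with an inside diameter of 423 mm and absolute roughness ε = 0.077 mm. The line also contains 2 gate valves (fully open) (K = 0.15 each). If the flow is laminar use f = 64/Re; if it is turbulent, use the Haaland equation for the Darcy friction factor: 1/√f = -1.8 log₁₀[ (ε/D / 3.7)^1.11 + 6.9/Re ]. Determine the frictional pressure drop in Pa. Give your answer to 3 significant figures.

Q = 725 L/s = 725/1000 = 0.725 m³/s.
Cross-sectional area A = πD²/4 = π(0.423)²/4 = 0.1405 m²; mean velocity V = Q/A = 0.725/0.1405 = 5.159 m/s.
Reynolds number Re = ρVD/μ = 789 · 5.159 · 0.423 / 0.00124 = 1.389e+06.
Re > 4000 → turbulent. Relative roughness ε/D = 7.7e-05/0.423 = 0.000182. Haaland: 1/√f = -1.8 log₁₀[(0.000182/3.7)^1.11 + 6.9/1.389e+06] = -1.8 log₁₀[1.65e-05 + 4.97e-06] = 8.402, so f = 0.01417.
Total minor-loss coefficient ΣK = 2·0.15 = 0.3.
ΔP = [f·L/D + ΣK]·(ρV²/2) = [0.01417·2.18/0.423 + 0.3]·(789·5.159²/2) = [0.07301 + 0.3]·1.05e+04 = 3916 Pa.

ΔP ≈ 3920 Pa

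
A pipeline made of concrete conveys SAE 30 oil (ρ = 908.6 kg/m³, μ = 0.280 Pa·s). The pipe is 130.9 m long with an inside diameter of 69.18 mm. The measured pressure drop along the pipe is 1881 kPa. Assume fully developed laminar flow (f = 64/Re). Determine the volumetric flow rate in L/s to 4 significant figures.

Q ≈ 28.85 L/s

For laminar flow, f = 64/Re with Re = ρVD/μ, so Darcy-Weisbach reduces to ΔP = 32μLV/D². Solving for V: V = ΔP·D²/(32μL) = 1.881e+06·(0.06918)²/(32·0.28·130.9) = 7.675 m/s.
Check: Re = ρVD/μ = 908.6·7.675·0.06918/0.28 = 1723 < 2300, so the laminar assumption holds.
Q = V·A = 7.675·(π/4·0.06918²) = 0.02885 m³/s = 28.85 L/s.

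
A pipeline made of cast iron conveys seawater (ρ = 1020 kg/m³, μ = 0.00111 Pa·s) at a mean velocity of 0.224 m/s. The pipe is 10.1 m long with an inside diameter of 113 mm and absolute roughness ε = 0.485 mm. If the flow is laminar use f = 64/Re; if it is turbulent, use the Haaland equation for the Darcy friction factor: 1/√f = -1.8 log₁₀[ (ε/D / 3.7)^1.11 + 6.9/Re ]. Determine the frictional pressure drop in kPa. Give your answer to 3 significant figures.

ΔP ≈ 0.0748 kPa

Reynolds number Re = ρVD/μ = 1020 · 0.224 · 0.113 / 0.00111 = 2.326e+04.
Re > 4000 → turbulent. Relative roughness ε/D = 0.000485/0.113 = 0.00429. Haaland: 1/√f = -1.8 log₁₀[(0.00429/3.7)^1.11 + 6.9/2.326e+04] = -1.8 log₁₀[0.000552 + 0.000297] = 5.529, so f = 0.03272.
Darcy-Weisbach: ΔP = f(L/D)(ρV²/2) = 0.03272·(10.1/0.113)·(1020·0.224²/2) = 0.03272·89.38·25.59 = 74.83 Pa.
ΔP = 74.83 Pa = 0.0748 kPa.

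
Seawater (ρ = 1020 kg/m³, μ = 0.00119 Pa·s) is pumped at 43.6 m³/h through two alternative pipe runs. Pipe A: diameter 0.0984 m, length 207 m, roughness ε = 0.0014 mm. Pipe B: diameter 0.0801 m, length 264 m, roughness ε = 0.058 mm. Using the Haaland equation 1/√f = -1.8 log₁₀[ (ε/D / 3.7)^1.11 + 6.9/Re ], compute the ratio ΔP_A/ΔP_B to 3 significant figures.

Pipe A: V = Q/A = 0.01211/0.007605 = 1.593 m/s; Re = 1.343e+05; ε/D = 1.42e-05; Haaland → f = 0.01684; ΔP_A = f(L/D)(ρV²/2) = 4.582e+04 Pa.
Pipe B: V = Q/A = 0.01211/0.005039 = 2.403 m/s; Re = 1.65e+05; ε/D = 0.000724; Haaland → f = 0.02001; ΔP_B = f(L/D)(ρV²/2) = 1.943e+05 Pa.
ΔP_A/ΔP_B = 4.582e+04/1.943e+05 = 0.236.

ΔP_A/ΔP_B ≈ 0.236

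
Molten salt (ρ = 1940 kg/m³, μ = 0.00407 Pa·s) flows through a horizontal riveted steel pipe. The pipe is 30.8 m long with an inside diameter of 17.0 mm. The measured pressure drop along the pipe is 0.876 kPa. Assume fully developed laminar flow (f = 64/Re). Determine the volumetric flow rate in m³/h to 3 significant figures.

Q ≈ 0.0516 m³/h

For laminar flow, f = 64/Re with Re = ρVD/μ, so Darcy-Weisbach reduces to ΔP = 32μLV/D². Solving for V: V = ΔP·D²/(32μL) = 876·(0.017)²/(32·0.00407·30.8) = 0.06311 m/s.
Check: Re = ρVD/μ = 1940·0.06311·0.017/0.00407 = 511.4 < 2300, so the laminar assumption holds.
Q = V·A = 0.06311·(π/4·0.017²) = 1.432e-05 m³/s = 0.0516 m³/h.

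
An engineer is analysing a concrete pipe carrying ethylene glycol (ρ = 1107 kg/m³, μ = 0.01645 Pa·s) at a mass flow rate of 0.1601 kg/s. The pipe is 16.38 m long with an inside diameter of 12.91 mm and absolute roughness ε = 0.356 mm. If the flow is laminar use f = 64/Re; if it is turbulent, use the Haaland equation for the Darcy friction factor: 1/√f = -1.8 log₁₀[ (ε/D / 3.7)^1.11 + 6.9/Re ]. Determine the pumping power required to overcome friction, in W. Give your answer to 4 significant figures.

A = πD²/4 = π(0.01291)²/4 = 0.0001309 m²; mean velocity V = ṁ/(ρA) = 0.1601/(1107 · 0.0001309) = 1.105 m/s.
Reynolds number Re = ρVD/μ = 1107 · 1.105 · 0.01291 / 0.0164 = 959.9.
Re < 2300 → laminar flow, so f = 64/Re = 64/959.9 = 0.06668 (the turbulent correlation is not needed).
Darcy-Weisbach: ΔP = f(L/D)(ρV²/2) = 0.06668·(16.38/0.01291)·(1107·1.105²/2) = 0.06668·1269·675.6 = 5.716e+04 Pa.
Q = ṁ/ρ = 0.1601/1107 = 0.0001446 m³/s.
Pumping power P = QΔP = 0.0001446·5.716e+04 = 8.2665 W = 8.267 W.

P ≈ 8.267 W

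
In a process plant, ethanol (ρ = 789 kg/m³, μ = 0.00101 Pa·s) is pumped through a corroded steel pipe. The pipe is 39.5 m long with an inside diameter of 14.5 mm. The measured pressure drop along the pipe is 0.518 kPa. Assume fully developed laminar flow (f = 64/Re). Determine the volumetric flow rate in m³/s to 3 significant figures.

For laminar flow, f = 64/Re with Re = ρVD/μ, so Darcy-Weisbach reduces to ΔP = 32μLV/D². Solving for V: V = ΔP·D²/(32μL) = 518·(0.0145)²/(32·0.00101·39.5) = 0.08531 m/s.
Check: Re = ρVD/μ = 789·0.08531·0.0145/0.00101 = 966.3 < 2300, so the laminar assumption holds.
Q = V·A = 0.08531·(π/4·0.0145²) = 1.409e-05 m³/s = 1.41×10^-5 m³/s.

Q ≈ 1.41×10^-5 m³/s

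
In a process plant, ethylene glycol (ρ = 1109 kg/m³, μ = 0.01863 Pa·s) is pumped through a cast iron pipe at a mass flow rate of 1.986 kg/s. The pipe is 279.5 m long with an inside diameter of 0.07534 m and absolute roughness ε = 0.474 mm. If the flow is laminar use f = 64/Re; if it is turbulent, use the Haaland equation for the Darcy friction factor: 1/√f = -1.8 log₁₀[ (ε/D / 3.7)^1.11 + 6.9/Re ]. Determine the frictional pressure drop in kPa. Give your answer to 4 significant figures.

ΔP ≈ 11.79 kPa

A = πD²/4 = π(0.07534)²/4 = 0.004458 m²; mean velocity V = ṁ/(ρA) = 1.986/(1109 · 0.004458) = 0.4017 m/s.
Reynolds number Re = ρVD/μ = 1109 · 0.4017 · 0.07534 / 0.0186 = 1802.
Re < 2300 → laminar flow, so f = 64/Re = 64/1802 = 0.03552 (the turbulent correlation is not needed).
Darcy-Weisbach: ΔP = f(L/D)(ρV²/2) = 0.03552·(279.5/0.07534)·(1109·0.4017²/2) = 0.03552·3710·89.48 = 1.179e+04 Pa.
ΔP = 1.179e+04 Pa = 11.79 kPa.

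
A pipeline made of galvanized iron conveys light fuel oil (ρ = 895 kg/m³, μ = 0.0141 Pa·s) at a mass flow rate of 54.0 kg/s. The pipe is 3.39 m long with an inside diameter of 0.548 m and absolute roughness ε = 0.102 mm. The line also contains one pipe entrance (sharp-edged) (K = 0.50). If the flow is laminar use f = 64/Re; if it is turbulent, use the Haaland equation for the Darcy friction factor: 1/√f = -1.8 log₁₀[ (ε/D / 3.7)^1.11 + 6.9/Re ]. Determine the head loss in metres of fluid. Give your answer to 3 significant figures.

A = πD²/4 = π(0.548)²/4 = 0.2359 m²; mean velocity V = ṁ/(ρA) = 54/(895 · 0.2359) = 0.2558 m/s.
Reynolds number Re = ρVD/μ = 895 · 0.2558 · 0.548 / 0.0141 = 8898.
Re > 4000 → turbulent. Relative roughness ε/D = 0.000102/0.548 = 0.000186. Haaland: 1/√f = -1.8 log₁₀[(0.000186/3.7)^1.11 + 6.9/8898] = -1.8 log₁₀[1.69e-05 + 0.000775] = 5.582, so f = 0.03209.
Total minor-loss coefficient ΣK = 1·0.5 = 0.5.
ΔP = [f·L/D + ΣK]·(ρV²/2) = [0.03209·3.39/0.548 + 0.5]·(895·0.2558²/2) = [0.1985 + 0.5]·29.28 = 20.46 Pa.
Head loss h_f = ΔP/(ρg) = 20.46/(895·9.81) = 0.00233 m.

h_f ≈ 0.00233 m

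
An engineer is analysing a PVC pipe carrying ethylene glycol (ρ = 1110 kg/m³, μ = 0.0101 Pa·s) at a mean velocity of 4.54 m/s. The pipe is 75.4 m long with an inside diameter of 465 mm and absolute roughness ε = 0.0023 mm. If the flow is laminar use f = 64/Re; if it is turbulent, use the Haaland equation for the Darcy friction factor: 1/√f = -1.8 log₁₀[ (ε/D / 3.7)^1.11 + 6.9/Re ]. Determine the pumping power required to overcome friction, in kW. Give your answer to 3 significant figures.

P ≈ 21.6 kW

Reynolds number Re = ρVD/μ = 1110 · 4.54 · 0.465 / 0.0101 = 2.32e+05.
Re > 4000 → turbulent. Relative roughness ε/D = 2.3e-06/0.465 = 4.95e-06. Haaland: 1/√f = -1.8 log₁₀[(4.95e-06/3.7)^1.11 + 6.9/2.32e+05] = -1.8 log₁₀[3.02e-07 + 2.97e-05] = 8.14, so f = 0.01509.
Darcy-Weisbach: ΔP = f(L/D)(ρV²/2) = 0.01509·(75.4/0.465)·(1110·4.54²/2) = 0.01509·162.2·1.144e+04 = 2.799e+04 Pa.
Q = V·A = 4.54·0.1698 = 0.771 m³/s.
Pumping power P = QΔP = 0.771·2.799e+04 = 21580 W = 21.6 kW.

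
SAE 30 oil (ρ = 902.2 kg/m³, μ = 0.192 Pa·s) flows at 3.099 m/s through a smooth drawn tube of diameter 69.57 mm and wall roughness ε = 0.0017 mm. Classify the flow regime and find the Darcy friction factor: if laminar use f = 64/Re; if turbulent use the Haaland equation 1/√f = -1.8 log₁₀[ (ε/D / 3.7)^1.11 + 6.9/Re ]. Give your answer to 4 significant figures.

f ≈ 0.06317

Re = ρVD/μ = 902.2·3.099·0.06957/0.192 = 1013.
Re < 2300 → laminar, so f = 64/Re = 0.06317 (roughness is irrelevant in laminar flow).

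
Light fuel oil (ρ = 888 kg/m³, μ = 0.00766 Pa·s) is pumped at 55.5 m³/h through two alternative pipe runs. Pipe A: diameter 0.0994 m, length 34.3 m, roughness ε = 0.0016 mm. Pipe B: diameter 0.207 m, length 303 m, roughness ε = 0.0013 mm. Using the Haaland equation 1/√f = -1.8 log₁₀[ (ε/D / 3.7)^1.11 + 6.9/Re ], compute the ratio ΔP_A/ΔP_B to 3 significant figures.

Pipe A: V = Q/A = 0.01542/0.00776 = 1.987 m/s; Re = 2.289e+04; ε/D = 1.61e-05; Haaland → f = 0.02492; ΔP_A = f(L/D)(ρV²/2) = 1.507e+04 Pa.
Pipe B: V = Q/A = 0.01542/0.03365 = 0.4581 m/s; Re = 1.099e+04; ε/D = 6.28e-06; Haaland → f = 0.0301; ΔP_B = f(L/D)(ρV²/2) = 4106 Pa.
ΔP_A/ΔP_B = 1.507e+04/4106 = 3.67.

ΔP_A/ΔP_B ≈ 3.67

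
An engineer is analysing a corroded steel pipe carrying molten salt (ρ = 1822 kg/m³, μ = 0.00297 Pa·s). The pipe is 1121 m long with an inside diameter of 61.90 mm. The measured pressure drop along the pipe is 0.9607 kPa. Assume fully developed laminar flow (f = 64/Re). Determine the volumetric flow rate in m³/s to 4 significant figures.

For laminar flow, f = 64/Re with Re = ρVD/μ, so Darcy-Weisbach reduces to ΔP = 32μLV/D². Solving for V: V = ΔP·D²/(32μL) = 960.7·(0.0619)²/(32·0.00297·1121) = 0.03455 m/s.
Check: Re = ρVD/μ = 1822·0.03455·0.0619/0.00297 = 1312 < 2300, so the laminar assumption holds.
Q = V·A = 0.03455·(π/4·0.0619²) = 0.000104 m³/s = 1.040×10^-4 m³/s.

Q ≈ 1.040×10^-4 m³/s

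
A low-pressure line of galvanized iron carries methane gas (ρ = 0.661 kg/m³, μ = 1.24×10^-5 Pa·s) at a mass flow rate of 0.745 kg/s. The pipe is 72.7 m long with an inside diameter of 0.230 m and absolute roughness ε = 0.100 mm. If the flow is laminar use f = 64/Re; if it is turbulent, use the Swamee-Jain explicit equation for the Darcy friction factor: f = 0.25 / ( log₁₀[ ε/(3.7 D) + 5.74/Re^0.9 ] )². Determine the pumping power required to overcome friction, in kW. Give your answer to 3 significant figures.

A = πD²/4 = π(0.23)²/4 = 0.04155 m²; mean velocity V = ṁ/(ρA) = 0.745/(0.661 · 0.04155) = 27.13 m/s.
Reynolds number Re = ρVD/μ = 0.661 · 27.13 · 0.23 / 1.24e-05 = 3.326e+05.
Re > 4000 → turbulent. Relative roughness ε/D = 0.0001/0.23 = 0.000435. Swamee-Jain: f = 0.25/(log₁₀[0.000435/3.7 + 5.74/3.326e+05^0.9])² = 0.25/(log₁₀[0.000118 + 6.15e-05])² = 0.25/(-3.747)² = 0.01781.
Darcy-Weisbach: ΔP = f(L/D)(ρV²/2) = 0.01781·(72.7/0.23)·(0.661·27.13²/2) = 0.01781·316.1·243.2 = 1369 Pa.
Q = ṁ/ρ = 0.745/0.661 = 1.127 m³/s.
Pumping power P = QΔP = 1.127·1369 = 1543 W = 1.54 kW.

P ≈ 1.54 kW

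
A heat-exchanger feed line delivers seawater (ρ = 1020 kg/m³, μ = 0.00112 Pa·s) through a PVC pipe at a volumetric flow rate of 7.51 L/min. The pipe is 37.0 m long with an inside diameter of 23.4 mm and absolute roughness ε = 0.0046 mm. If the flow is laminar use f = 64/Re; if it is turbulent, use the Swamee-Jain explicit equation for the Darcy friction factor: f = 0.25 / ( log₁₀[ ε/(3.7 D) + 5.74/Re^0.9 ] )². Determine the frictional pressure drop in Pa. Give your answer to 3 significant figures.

ΔP ≈ 2440 Pa

Q = 7.51 L/min = 7.51/60000 = 0.0001252 m³/s.
Cross-sectional area A = πD²/4 = π(0.0234)²/4 = 0.0004301 m²; mean velocity V = Q/A = 0.0001252/0.0004301 = 0.291 m/s.
Reynolds number Re = ρVD/μ = 1020 · 0.291 · 0.0234 / 0.00112 = 6202.
Re > 4000 → turbulent. Relative roughness ε/D = 4.6e-06/0.0234 = 0.000197. Swamee-Jain: f = 0.25/(log₁₀[0.000197/3.7 + 5.74/6202^0.9])² = 0.25/(log₁₀[5.31e-05 + 0.00222])² = 0.25/(-2.644)² = 0.03576.
Darcy-Weisbach: ΔP = f(L/D)(ρV²/2) = 0.03576·(37/0.0234)·(1020·0.291²/2) = 0.03576·1581·43.2 = 2443 Pa.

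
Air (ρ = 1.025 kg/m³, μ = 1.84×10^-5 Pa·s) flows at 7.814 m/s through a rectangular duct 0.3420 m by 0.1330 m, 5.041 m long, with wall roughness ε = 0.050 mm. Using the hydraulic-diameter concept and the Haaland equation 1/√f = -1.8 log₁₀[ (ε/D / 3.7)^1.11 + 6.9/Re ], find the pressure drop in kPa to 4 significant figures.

ΔP ≈ 0.01614 kPa

Hydraulic diameter D_h = 4A/P = 4·(0.342·0.133)/(2·(0.342+0.133)) = 0.1819/0.95 = 0.1915 m.
Re = ρVD_h/μ = 1.025·7.814·0.1915/1.84e-05 = 8.337e+04.
ε/D_h = 5e-05/0.1915 = 0.000261; Haaland gives 1/√f = -1.8 log₁₀[2.47e-05+8.28e-05] = 7.144, so f = 0.01959.
ΔP = f(L/D_h)(ρV²/2) = 0.01959·5.041/0.1915·31.29 = 16.14 Pa.
ΔP = 0.01614 kPa.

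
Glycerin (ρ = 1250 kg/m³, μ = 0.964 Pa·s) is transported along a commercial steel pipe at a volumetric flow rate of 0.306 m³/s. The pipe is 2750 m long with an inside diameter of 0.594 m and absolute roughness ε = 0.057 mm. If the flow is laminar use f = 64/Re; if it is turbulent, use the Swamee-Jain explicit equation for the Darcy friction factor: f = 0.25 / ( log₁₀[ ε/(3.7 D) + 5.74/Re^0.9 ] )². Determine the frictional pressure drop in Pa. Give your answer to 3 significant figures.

ΔP ≈ 265000 Pa

Cross-sectional area A = πD²/4 = π(0.594)²/4 = 0.2771 m²; mean velocity V = Q/A = 0.306/0.2771 = 1.104 m/s.
Reynolds number Re = ρVD/μ = 1250 · 1.104 · 0.594 / 0.964 = 850.5.
Re < 2300 → laminar flow, so f = 64/Re = 64/850.5 = 0.07525 (the turbulent correlation is not needed).
Darcy-Weisbach: ΔP = f(L/D)(ρV²/2) = 0.07525·(2750/0.594)·(1250·1.104²/2) = 0.07525·4630·762.1 = 2.655e+05 Pa.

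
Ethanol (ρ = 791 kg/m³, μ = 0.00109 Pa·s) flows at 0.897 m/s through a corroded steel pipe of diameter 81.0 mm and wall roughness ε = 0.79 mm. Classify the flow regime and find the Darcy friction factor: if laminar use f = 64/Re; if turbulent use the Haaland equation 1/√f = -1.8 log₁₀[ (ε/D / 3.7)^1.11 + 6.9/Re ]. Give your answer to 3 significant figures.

Re = ρVD/μ = 791·0.897·0.081/0.00109 = 5.273e+04.
Re > 4000 → turbulent. ε/D = 0.00079/0.081 = 0.00975; Haaland: 1/√f = -1.8 log₁₀[0.00137 + 0.000131] = 5.082, so f = 0.03872.

f ≈ 0.0387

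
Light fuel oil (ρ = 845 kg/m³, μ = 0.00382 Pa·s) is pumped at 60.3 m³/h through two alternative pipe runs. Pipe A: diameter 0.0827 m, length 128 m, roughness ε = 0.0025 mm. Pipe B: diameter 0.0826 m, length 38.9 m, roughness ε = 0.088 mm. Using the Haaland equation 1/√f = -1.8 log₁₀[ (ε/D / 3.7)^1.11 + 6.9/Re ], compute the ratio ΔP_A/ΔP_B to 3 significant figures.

Pipe A: V = Q/A = 0.01675/0.005372 = 3.118 m/s; Re = 5.704e+04; ε/D = 3.02e-05; Haaland → f = 0.0202; ΔP_A = f(L/D)(ρV²/2) = 1.284e+05 Pa.
Pipe B: V = Q/A = 0.01675/0.005359 = 3.126 m/s; Re = 5.711e+04; ε/D = 0.00107; Haaland → f = 0.02351; ΔP_B = f(L/D)(ρV²/2) = 4.571e+04 Pa.
ΔP_A/ΔP_B = 1.284e+05/4.571e+04 = 2.81.

ΔP_A/ΔP_B ≈ 2.81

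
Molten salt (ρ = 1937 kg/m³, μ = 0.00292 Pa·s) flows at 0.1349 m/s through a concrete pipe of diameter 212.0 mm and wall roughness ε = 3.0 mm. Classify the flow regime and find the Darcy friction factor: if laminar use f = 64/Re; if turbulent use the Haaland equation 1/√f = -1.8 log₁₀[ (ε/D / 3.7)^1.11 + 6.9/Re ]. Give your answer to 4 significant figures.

f ≈ 0.04520

Re = ρVD/μ = 1937·0.1349·0.212/0.00292 = 1.897e+04.
Re > 4000 → turbulent. ε/D = 0.003/0.212 = 0.0142; Haaland: 1/√f = -1.8 log₁₀[0.00207 + 0.000364] = 4.704, so f = 0.0452.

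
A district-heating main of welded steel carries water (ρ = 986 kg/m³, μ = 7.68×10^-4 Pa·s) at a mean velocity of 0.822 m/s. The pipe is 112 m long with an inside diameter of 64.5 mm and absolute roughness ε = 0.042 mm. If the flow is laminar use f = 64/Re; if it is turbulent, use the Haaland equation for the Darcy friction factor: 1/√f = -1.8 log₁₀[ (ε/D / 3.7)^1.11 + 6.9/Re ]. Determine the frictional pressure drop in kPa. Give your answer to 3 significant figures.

Reynolds number Re = ρVD/μ = 986 · 0.822 · 0.0645 / 0.000768 = 6.807e+04.
Re > 4000 → turbulent. Relative roughness ε/D = 4.2e-05/0.0645 = 0.000651. Haaland: 1/√f = -1.8 log₁₀[(0.000651/3.7)^1.11 + 6.9/6.807e+04] = -1.8 log₁₀[6.8e-05 + 0.000101] = 6.788, so f = 0.0217.
Darcy-Weisbach: ΔP = f(L/D)(ρV²/2) = 0.0217·(112/0.0645)·(986·0.822²/2) = 0.0217·1736·333.1 = 1.255e+04 Pa.
ΔP = 1.255e+04 Pa = 12.6 kPa.

ΔP ≈ 12.6 kPa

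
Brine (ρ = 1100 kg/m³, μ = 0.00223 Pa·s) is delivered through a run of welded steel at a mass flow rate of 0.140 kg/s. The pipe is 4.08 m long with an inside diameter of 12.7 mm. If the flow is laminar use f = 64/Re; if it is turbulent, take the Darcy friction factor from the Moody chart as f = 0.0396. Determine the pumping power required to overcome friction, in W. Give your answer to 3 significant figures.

A = πD²/4 = π(0.0127)²/4 = 0.0001267 m²; mean velocity V = ṁ/(ρA) = 0.14/(1100 · 0.0001267) = 1.005 m/s.
Reynolds number Re = ρVD/μ = 1100 · 1.005 · 0.0127 / 0.00223 = 6294.
Re > 4000 → turbulent; use the Moody-chart value f = 0.0396.
Darcy-Weisbach: ΔP = f(L/D)(ρV²/2) = 0.0396·(4.08/0.0127)·(1100·1.005²/2) = 0.0396·321.3·555.2 = 7063 Pa.
Q = ṁ/ρ = 0.14/1100 = 0.0001273 m³/s.
Pumping power P = QΔP = 0.0001273·7063 = 0.8989 W = 0.899 W.

P ≈ 0.899 W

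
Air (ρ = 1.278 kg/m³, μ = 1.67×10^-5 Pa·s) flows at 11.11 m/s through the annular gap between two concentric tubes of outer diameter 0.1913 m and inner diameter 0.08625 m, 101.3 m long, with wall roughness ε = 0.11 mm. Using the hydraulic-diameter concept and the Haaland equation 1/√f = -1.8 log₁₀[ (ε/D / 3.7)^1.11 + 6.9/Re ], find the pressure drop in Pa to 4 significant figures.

Hydraulic diameter D_h = 4A/P = D_o - D_i = 0.1913 - 0.08625 = 0.1051 m.
Re = ρVD_h/μ = 1.278·11.11·0.1051/1.67e-05 = 8.932e+04.
ε/D_h = 0.00011/0.1051 = 0.00105; Haaland gives 1/√f = -1.8 log₁₀[0.000115+7.73e-05] = 6.688, so f = 0.02236.
ΔP = f(L/D_h)(ρV²/2) = 0.02236·101.3/0.1051·78.87 = 1700 Pa.

ΔP ≈ 1700 Pa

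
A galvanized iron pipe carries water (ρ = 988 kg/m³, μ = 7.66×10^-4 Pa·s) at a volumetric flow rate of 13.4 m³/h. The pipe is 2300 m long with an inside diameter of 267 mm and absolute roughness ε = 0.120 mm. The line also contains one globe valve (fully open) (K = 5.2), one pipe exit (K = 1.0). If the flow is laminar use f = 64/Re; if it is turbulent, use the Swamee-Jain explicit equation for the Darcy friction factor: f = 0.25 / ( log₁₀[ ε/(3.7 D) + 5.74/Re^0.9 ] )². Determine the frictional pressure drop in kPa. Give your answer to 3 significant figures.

Q = 13.4 m³/h = 13.4/3600 = 0.003722 m³/s.
Cross-sectional area A = πD²/4 = π(0.267)²/4 = 0.05599 m²; mean velocity V = Q/A = 0.003722/0.05599 = 0.06648 m/s.
Reynolds number Re = ρVD/μ = 988 · 0.06648 · 0.267 / 0.000766 = 2.289e+04.
Re > 4000 → turbulent. Relative roughness ε/D = 0.00012/0.267 = 0.000449. Swamee-Jain: f = 0.25/(log₁₀[0.000449/3.7 + 5.74/2.289e+04^0.9])² = 0.25/(log₁₀[0.000121 + 0.000684])² = 0.25/(-3.094)² = 0.02612.
Total minor-loss coefficient ΣK = 1·5.2 + 1·1 = 6.2.
ΔP = [f·L/D + ΣK]·(ρV²/2) = [0.02612·2300/0.267 + 6.2]·(988·0.06648²/2) = [225 + 6.2]·2.183 = 504.7 Pa.
ΔP = 504.7 Pa = 0.505 kPa.

ΔP ≈ 0.505 kPa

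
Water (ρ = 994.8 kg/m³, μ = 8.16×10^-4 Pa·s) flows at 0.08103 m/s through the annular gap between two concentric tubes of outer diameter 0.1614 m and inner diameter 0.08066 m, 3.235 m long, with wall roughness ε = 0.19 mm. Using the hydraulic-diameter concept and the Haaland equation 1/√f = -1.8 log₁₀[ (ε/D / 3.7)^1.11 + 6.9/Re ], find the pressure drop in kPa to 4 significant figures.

Hydraulic diameter D_h = 4A/P = D_o - D_i = 0.1614 - 0.08066 = 0.08074 m.
Re = ρVD_h/μ = 994.8·0.08103·0.08074/0.000816 = 7976.
ε/D_h = 0.00019/0.08074 = 0.00235; Haaland gives 1/√f = -1.8 log₁₀[0.000283+0.000865] = 5.292, so f = 0.03571.
ΔP = f(L/D_h)(ρV²/2) = 0.03571·3.235/0.08074·3.266 = 4.672 Pa.
ΔP = 0.004672 kPa.

ΔP ≈ 0.004672 kPa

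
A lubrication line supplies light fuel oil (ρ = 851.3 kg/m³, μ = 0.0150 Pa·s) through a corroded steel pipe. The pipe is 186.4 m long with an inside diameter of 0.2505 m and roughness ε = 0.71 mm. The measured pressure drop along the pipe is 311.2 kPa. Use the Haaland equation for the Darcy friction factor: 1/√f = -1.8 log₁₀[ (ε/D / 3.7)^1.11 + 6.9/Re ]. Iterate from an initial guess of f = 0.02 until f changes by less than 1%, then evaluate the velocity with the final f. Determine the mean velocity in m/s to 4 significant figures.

Rearranging Darcy-Weisbach: V = √(2·ΔP·D/(f·L·ρ)). With ε/D = 0.00071/0.2505 = 0.00283, iterate starting from f = 0.02:
  f = 0.02 → V = √(2·3.112e+05·0.2505/(0.02·186.4·851.3)) = 7.009 m/s; Re = ρVD/μ = 9.965e+04; f → 0.02702
  f = 0.02702 → V = 6.03 m/s; Re = 8.573e+04; f → 0.02721
Converged (Δf/f < 1%). With the final f = 0.02721: V = √(2·3.112e+05·0.2505/(0.02721·186.4·851.3)) = 6.009 m/s.

V ≈ 6.009 m/s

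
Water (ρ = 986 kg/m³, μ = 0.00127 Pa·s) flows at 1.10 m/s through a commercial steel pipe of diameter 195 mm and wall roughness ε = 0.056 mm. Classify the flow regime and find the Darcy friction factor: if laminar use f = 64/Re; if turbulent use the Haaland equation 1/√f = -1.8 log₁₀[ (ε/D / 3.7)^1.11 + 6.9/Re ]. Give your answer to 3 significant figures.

f ≈ 0.0178

Re = ρVD/μ = 986·1.1·0.195/0.00127 = 1.665e+05.
Re > 4000 → turbulent. ε/D = 5.6e-05/0.195 = 0.000287; Haaland: 1/√f = -1.8 log₁₀[2.74e-05 + 4.14e-05] = 7.492, so f = 0.01782.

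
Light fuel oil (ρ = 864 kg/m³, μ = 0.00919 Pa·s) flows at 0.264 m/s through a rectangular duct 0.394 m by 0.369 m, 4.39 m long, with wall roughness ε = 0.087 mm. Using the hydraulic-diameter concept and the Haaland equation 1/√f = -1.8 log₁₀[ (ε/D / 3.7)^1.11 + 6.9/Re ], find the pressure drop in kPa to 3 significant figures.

Hydraulic diameter D_h = 4A/P = 4·(0.394·0.369)/(2·(0.394+0.369)) = 0.5815/1.526 = 0.3811 m.
Re = ρVD_h/μ = 864·0.264·0.3811/0.00919 = 9459.
ε/D_h = 8.7e-05/0.3811 = 0.000228; Haaland gives 1/√f = -1.8 log₁₀[2.12e-05+0.000729] = 5.624, so f = 0.03161.
ΔP = f(L/D_h)(ρV²/2) = 0.03161·4.39/0.3811·30.11 = 10.97 Pa.
ΔP = 0.0110 kPa.

ΔP ≈ 0.0110 kPa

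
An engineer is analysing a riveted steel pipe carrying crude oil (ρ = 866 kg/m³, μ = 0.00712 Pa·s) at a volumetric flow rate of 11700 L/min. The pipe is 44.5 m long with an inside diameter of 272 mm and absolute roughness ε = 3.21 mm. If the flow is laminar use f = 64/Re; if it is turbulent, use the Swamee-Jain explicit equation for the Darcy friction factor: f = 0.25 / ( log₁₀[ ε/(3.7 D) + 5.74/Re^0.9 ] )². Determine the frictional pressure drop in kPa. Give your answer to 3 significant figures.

ΔP ≈ 32.6 kPa

Q = 11700 L/min = 11700/60000 = 0.195 m³/s.
Cross-sectional area A = πD²/4 = π(0.272)²/4 = 0.05811 m²; mean velocity V = Q/A = 0.195/0.05811 = 3.356 m/s.
Reynolds number Re = ρVD/μ = 866 · 3.356 · 0.272 / 0.00712 = 1.11e+05.
Re > 4000 → turbulent. Relative roughness ε/D = 0.00321/0.272 = 0.0118. Swamee-Jain: f = 0.25/(log₁₀[0.0118/3.7 + 5.74/1.11e+05^0.9])² = 0.25/(log₁₀[0.00319 + 0.000165])² = 0.25/(-2.474)² = 0.04083.
Darcy-Weisbach: ΔP = f(L/D)(ρV²/2) = 0.04083·(44.5/0.272)·(866·3.356²/2) = 0.04083·163.6·4876 = 3.258e+04 Pa.
ΔP = 3.258e+04 Pa = 32.6 kPa.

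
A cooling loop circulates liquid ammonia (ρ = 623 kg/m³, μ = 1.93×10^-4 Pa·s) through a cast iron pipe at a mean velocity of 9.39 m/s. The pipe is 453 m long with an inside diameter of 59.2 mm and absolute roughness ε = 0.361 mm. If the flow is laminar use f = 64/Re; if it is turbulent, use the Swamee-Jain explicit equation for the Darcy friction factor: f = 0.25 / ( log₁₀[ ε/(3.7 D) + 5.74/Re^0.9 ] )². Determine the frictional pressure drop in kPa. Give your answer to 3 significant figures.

Reynolds number Re = ρVD/μ = 623 · 9.39 · 0.0592 / 0.000193 = 1.794e+06.
Re > 4000 → turbulent. Relative roughness ε/D = 0.000361/0.0592 = 0.0061. Swamee-Jain: f = 0.25/(log₁₀[0.0061/3.7 + 5.74/1.794e+06^0.9])² = 0.25/(log₁₀[0.00165 + 1.35e-05])² = 0.25/(-2.779)² = 0.03236.
Darcy-Weisbach: ΔP = f(L/D)(ρV²/2) = 0.03236·(453/0.0592)·(623·9.39²/2) = 0.03236·7652·2.747e+04 = 6.801e+06 Pa.
ΔP = 6.801e+06 Pa = 6800 kPa.

ΔP ≈ 6800 kPa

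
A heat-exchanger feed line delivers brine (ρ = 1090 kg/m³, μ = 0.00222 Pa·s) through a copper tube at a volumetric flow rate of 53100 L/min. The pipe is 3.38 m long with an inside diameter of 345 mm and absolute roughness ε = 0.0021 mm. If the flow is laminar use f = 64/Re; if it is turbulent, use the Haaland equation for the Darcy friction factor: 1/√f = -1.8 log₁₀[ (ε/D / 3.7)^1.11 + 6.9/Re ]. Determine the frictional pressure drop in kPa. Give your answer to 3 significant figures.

ΔP ≈ 5.20 kPa

Q = 53100 L/min = 53100/60000 = 0.885 m³/s.
Cross-sectional area A = πD²/4 = π(0.345)²/4 = 0.09348 m²; mean velocity V = Q/A = 0.885/0.09348 = 9.467 m/s.
Reynolds number Re = ρVD/μ = 1090 · 9.467 · 0.345 / 0.00222 = 1.604e+06.
Re > 4000 → turbulent. Relative roughness ε/D = 2.1e-06/0.345 = 6.09e-06. Haaland: 1/√f = -1.8 log₁₀[(6.09e-06/3.7)^1.11 + 6.9/1.604e+06] = -1.8 log₁₀[3.8e-07 + 4.3e-06] = 9.593, so f = 0.01087.
Darcy-Weisbach: ΔP = f(L/D)(ρV²/2) = 0.01087·(3.38/0.345)·(1090·9.467²/2) = 0.01087·9.797·4.885e+04 = 5200 Pa.
ΔP = 5200 Pa = 5.20 kPa.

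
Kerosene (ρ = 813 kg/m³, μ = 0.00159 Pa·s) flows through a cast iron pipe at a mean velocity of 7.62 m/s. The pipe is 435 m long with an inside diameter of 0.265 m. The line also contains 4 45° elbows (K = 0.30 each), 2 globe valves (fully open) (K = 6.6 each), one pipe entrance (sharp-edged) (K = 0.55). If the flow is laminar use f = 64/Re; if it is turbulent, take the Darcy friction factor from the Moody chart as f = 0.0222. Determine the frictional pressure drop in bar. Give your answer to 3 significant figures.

ΔP ≈ 12.1 bar

Reynolds number Re = ρVD/μ = 813 · 7.62 · 0.265 / 0.00159 = 1.033e+06.
Re > 4000 → turbulent; use the Moody-chart value f = 0.0222.
Total minor-loss coefficient ΣK = 4·0.3 + 2·6.6 + 1·0.55 = 14.9.
ΔP = [f·L/D + ΣK]·(ρV²/2) = [0.0222·435/0.265 + 14.9]·(813·7.62²/2) = [36.44 + 14.9]·2.36e+04 = 1.213e+06 Pa.
ΔP = 1.213e+06 Pa = 12.1 bar.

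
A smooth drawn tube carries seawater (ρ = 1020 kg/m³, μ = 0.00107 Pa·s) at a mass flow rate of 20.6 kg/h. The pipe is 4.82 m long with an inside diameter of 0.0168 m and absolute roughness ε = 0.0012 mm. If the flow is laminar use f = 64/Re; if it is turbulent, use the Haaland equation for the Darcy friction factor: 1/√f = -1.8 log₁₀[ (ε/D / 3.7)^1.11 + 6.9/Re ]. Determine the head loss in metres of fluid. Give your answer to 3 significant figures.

ṁ = 20.6 kg/h = 20.6/3600 = 0.005722 kg/s.
A = πD²/4 = π(0.0168)²/4 = 0.0002217 m²; mean velocity V = ṁ/(ρA) = 0.005722/(1020 · 0.0002217) = 0.02531 m/s.
Reynolds number Re = ρVD/μ = 1020 · 0.02531 · 0.0168 / 0.00107 = 405.3.
Re < 2300 → laminar flow, so f = 64/Re = 64/405.3 = 0.1579 (the turbulent correlation is not needed).
Darcy-Weisbach: ΔP = f(L/D)(ρV²/2) = 0.1579·(4.82/0.0168)·(1020·0.02531²/2) = 0.1579·286.9·0.3266 = 14.8 Pa.
Head loss h_f = ΔP/(ρg) = 14.8/(1020·9.81) = 0.00148 m.

h_f ≈ 0.00148 m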